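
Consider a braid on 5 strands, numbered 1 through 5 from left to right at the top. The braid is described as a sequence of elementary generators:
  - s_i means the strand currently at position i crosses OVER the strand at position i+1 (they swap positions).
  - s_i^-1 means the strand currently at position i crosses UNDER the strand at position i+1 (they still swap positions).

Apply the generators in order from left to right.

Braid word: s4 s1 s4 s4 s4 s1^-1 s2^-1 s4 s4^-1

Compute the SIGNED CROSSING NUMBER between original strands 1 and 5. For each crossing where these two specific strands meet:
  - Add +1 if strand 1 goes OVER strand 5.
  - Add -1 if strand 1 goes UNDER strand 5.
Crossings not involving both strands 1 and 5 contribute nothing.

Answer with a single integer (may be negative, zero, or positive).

Answer: 0

Derivation:
Gen 1: crossing 4x5. Both 1&5? no. Sum: 0
Gen 2: crossing 1x2. Both 1&5? no. Sum: 0
Gen 3: crossing 5x4. Both 1&5? no. Sum: 0
Gen 4: crossing 4x5. Both 1&5? no. Sum: 0
Gen 5: crossing 5x4. Both 1&5? no. Sum: 0
Gen 6: crossing 2x1. Both 1&5? no. Sum: 0
Gen 7: crossing 2x3. Both 1&5? no. Sum: 0
Gen 8: crossing 4x5. Both 1&5? no. Sum: 0
Gen 9: crossing 5x4. Both 1&5? no. Sum: 0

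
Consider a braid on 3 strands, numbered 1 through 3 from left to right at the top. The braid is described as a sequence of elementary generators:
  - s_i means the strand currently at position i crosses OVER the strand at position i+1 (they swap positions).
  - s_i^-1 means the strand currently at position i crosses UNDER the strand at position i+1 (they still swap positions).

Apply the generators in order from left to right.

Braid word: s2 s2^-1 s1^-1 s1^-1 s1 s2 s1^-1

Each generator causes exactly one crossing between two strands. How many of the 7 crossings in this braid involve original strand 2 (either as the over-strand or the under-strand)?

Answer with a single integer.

Answer: 6

Derivation:
Gen 1: crossing 2x3. Involves strand 2? yes. Count so far: 1
Gen 2: crossing 3x2. Involves strand 2? yes. Count so far: 2
Gen 3: crossing 1x2. Involves strand 2? yes. Count so far: 3
Gen 4: crossing 2x1. Involves strand 2? yes. Count so far: 4
Gen 5: crossing 1x2. Involves strand 2? yes. Count so far: 5
Gen 6: crossing 1x3. Involves strand 2? no. Count so far: 5
Gen 7: crossing 2x3. Involves strand 2? yes. Count so far: 6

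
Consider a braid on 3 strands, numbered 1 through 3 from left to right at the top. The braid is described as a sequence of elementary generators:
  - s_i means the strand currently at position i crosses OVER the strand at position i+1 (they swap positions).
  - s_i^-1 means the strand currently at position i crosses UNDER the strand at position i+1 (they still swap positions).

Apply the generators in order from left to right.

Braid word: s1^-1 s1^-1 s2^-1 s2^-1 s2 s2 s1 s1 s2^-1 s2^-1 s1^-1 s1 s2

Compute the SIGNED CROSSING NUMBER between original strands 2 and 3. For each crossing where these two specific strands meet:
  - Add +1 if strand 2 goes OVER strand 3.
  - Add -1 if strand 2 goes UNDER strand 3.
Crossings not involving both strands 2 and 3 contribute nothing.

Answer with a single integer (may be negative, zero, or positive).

Gen 1: crossing 1x2. Both 2&3? no. Sum: 0
Gen 2: crossing 2x1. Both 2&3? no. Sum: 0
Gen 3: 2 under 3. Both 2&3? yes. Contrib: -1. Sum: -1
Gen 4: 3 under 2. Both 2&3? yes. Contrib: +1. Sum: 0
Gen 5: 2 over 3. Both 2&3? yes. Contrib: +1. Sum: 1
Gen 6: 3 over 2. Both 2&3? yes. Contrib: -1. Sum: 0
Gen 7: crossing 1x2. Both 2&3? no. Sum: 0
Gen 8: crossing 2x1. Both 2&3? no. Sum: 0
Gen 9: 2 under 3. Both 2&3? yes. Contrib: -1. Sum: -1
Gen 10: 3 under 2. Both 2&3? yes. Contrib: +1. Sum: 0
Gen 11: crossing 1x2. Both 2&3? no. Sum: 0
Gen 12: crossing 2x1. Both 2&3? no. Sum: 0
Gen 13: 2 over 3. Both 2&3? yes. Contrib: +1. Sum: 1

Answer: 1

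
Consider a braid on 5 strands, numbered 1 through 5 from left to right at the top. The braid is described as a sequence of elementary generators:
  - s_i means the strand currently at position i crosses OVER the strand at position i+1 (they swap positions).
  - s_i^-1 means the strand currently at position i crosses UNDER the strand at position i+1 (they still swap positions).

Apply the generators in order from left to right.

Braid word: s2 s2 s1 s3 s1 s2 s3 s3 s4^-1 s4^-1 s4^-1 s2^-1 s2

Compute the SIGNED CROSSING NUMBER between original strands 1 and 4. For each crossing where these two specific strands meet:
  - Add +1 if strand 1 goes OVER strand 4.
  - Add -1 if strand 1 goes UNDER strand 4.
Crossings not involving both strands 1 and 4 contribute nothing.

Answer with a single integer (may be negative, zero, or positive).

Gen 1: crossing 2x3. Both 1&4? no. Sum: 0
Gen 2: crossing 3x2. Both 1&4? no. Sum: 0
Gen 3: crossing 1x2. Both 1&4? no. Sum: 0
Gen 4: crossing 3x4. Both 1&4? no. Sum: 0
Gen 5: crossing 2x1. Both 1&4? no. Sum: 0
Gen 6: crossing 2x4. Both 1&4? no. Sum: 0
Gen 7: crossing 2x3. Both 1&4? no. Sum: 0
Gen 8: crossing 3x2. Both 1&4? no. Sum: 0
Gen 9: crossing 3x5. Both 1&4? no. Sum: 0
Gen 10: crossing 5x3. Both 1&4? no. Sum: 0
Gen 11: crossing 3x5. Both 1&4? no. Sum: 0
Gen 12: crossing 4x2. Both 1&4? no. Sum: 0
Gen 13: crossing 2x4. Both 1&4? no. Sum: 0

Answer: 0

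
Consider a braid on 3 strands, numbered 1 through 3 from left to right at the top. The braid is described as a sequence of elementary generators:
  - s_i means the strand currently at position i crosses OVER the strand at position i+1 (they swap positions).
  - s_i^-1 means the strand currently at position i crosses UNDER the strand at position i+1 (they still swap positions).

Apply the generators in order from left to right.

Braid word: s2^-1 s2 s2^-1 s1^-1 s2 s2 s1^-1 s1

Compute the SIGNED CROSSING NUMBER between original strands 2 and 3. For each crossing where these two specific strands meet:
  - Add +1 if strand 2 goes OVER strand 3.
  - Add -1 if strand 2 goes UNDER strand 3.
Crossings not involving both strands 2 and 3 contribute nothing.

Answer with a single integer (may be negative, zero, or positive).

Gen 1: 2 under 3. Both 2&3? yes. Contrib: -1. Sum: -1
Gen 2: 3 over 2. Both 2&3? yes. Contrib: -1. Sum: -2
Gen 3: 2 under 3. Both 2&3? yes. Contrib: -1. Sum: -3
Gen 4: crossing 1x3. Both 2&3? no. Sum: -3
Gen 5: crossing 1x2. Both 2&3? no. Sum: -3
Gen 6: crossing 2x1. Both 2&3? no. Sum: -3
Gen 7: crossing 3x1. Both 2&3? no. Sum: -3
Gen 8: crossing 1x3. Both 2&3? no. Sum: -3

Answer: -3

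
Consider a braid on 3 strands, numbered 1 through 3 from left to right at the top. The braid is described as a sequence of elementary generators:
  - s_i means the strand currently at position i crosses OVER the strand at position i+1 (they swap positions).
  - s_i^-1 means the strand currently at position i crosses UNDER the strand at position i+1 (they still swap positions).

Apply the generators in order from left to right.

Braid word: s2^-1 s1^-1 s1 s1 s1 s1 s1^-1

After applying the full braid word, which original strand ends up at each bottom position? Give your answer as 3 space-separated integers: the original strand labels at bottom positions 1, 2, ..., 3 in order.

Answer: 1 3 2

Derivation:
Gen 1 (s2^-1): strand 2 crosses under strand 3. Perm now: [1 3 2]
Gen 2 (s1^-1): strand 1 crosses under strand 3. Perm now: [3 1 2]
Gen 3 (s1): strand 3 crosses over strand 1. Perm now: [1 3 2]
Gen 4 (s1): strand 1 crosses over strand 3. Perm now: [3 1 2]
Gen 5 (s1): strand 3 crosses over strand 1. Perm now: [1 3 2]
Gen 6 (s1): strand 1 crosses over strand 3. Perm now: [3 1 2]
Gen 7 (s1^-1): strand 3 crosses under strand 1. Perm now: [1 3 2]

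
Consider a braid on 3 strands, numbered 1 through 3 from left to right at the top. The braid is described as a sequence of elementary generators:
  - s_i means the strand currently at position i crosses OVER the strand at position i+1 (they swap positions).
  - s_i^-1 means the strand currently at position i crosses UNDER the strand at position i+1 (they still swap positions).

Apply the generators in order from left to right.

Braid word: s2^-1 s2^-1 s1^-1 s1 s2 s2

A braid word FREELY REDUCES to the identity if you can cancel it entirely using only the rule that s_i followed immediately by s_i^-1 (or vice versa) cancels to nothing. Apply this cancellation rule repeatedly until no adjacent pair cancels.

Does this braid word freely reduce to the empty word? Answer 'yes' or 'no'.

Answer: yes

Derivation:
Gen 1 (s2^-1): push. Stack: [s2^-1]
Gen 2 (s2^-1): push. Stack: [s2^-1 s2^-1]
Gen 3 (s1^-1): push. Stack: [s2^-1 s2^-1 s1^-1]
Gen 4 (s1): cancels prior s1^-1. Stack: [s2^-1 s2^-1]
Gen 5 (s2): cancels prior s2^-1. Stack: [s2^-1]
Gen 6 (s2): cancels prior s2^-1. Stack: []
Reduced word: (empty)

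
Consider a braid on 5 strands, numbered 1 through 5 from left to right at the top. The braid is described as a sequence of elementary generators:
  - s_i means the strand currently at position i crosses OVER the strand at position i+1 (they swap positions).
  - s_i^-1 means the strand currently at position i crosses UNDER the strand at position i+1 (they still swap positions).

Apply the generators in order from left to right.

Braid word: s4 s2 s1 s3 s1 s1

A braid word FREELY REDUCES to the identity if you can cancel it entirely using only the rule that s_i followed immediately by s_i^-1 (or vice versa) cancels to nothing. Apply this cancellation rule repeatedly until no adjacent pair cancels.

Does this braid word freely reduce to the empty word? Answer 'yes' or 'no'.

Answer: no

Derivation:
Gen 1 (s4): push. Stack: [s4]
Gen 2 (s2): push. Stack: [s4 s2]
Gen 3 (s1): push. Stack: [s4 s2 s1]
Gen 4 (s3): push. Stack: [s4 s2 s1 s3]
Gen 5 (s1): push. Stack: [s4 s2 s1 s3 s1]
Gen 6 (s1): push. Stack: [s4 s2 s1 s3 s1 s1]
Reduced word: s4 s2 s1 s3 s1 s1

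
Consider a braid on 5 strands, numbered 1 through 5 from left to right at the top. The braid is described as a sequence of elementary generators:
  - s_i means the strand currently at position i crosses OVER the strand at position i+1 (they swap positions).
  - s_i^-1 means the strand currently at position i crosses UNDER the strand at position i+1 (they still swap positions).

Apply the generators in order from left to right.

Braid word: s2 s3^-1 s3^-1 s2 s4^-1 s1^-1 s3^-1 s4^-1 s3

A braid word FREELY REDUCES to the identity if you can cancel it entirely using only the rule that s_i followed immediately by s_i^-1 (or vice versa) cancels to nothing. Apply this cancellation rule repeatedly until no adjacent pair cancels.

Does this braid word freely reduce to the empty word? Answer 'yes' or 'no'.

Answer: no

Derivation:
Gen 1 (s2): push. Stack: [s2]
Gen 2 (s3^-1): push. Stack: [s2 s3^-1]
Gen 3 (s3^-1): push. Stack: [s2 s3^-1 s3^-1]
Gen 4 (s2): push. Stack: [s2 s3^-1 s3^-1 s2]
Gen 5 (s4^-1): push. Stack: [s2 s3^-1 s3^-1 s2 s4^-1]
Gen 6 (s1^-1): push. Stack: [s2 s3^-1 s3^-1 s2 s4^-1 s1^-1]
Gen 7 (s3^-1): push. Stack: [s2 s3^-1 s3^-1 s2 s4^-1 s1^-1 s3^-1]
Gen 8 (s4^-1): push. Stack: [s2 s3^-1 s3^-1 s2 s4^-1 s1^-1 s3^-1 s4^-1]
Gen 9 (s3): push. Stack: [s2 s3^-1 s3^-1 s2 s4^-1 s1^-1 s3^-1 s4^-1 s3]
Reduced word: s2 s3^-1 s3^-1 s2 s4^-1 s1^-1 s3^-1 s4^-1 s3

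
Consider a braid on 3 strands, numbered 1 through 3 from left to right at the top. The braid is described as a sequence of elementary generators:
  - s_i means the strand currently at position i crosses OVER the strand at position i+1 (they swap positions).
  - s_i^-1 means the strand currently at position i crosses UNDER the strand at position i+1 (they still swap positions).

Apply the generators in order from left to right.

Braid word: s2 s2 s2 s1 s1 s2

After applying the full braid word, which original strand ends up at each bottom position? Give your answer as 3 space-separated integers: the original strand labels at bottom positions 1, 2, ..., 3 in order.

Answer: 1 2 3

Derivation:
Gen 1 (s2): strand 2 crosses over strand 3. Perm now: [1 3 2]
Gen 2 (s2): strand 3 crosses over strand 2. Perm now: [1 2 3]
Gen 3 (s2): strand 2 crosses over strand 3. Perm now: [1 3 2]
Gen 4 (s1): strand 1 crosses over strand 3. Perm now: [3 1 2]
Gen 5 (s1): strand 3 crosses over strand 1. Perm now: [1 3 2]
Gen 6 (s2): strand 3 crosses over strand 2. Perm now: [1 2 3]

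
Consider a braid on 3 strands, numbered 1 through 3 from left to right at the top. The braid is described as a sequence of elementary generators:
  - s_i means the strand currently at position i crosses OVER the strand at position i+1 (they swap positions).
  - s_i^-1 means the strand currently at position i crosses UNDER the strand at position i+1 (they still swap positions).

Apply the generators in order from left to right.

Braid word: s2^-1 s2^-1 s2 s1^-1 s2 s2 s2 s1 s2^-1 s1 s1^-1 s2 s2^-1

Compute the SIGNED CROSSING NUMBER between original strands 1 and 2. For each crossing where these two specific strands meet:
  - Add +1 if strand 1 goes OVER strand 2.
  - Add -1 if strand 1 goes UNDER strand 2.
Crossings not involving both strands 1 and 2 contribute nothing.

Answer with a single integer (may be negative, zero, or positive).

Gen 1: crossing 2x3. Both 1&2? no. Sum: 0
Gen 2: crossing 3x2. Both 1&2? no. Sum: 0
Gen 3: crossing 2x3. Both 1&2? no. Sum: 0
Gen 4: crossing 1x3. Both 1&2? no. Sum: 0
Gen 5: 1 over 2. Both 1&2? yes. Contrib: +1. Sum: 1
Gen 6: 2 over 1. Both 1&2? yes. Contrib: -1. Sum: 0
Gen 7: 1 over 2. Both 1&2? yes. Contrib: +1. Sum: 1
Gen 8: crossing 3x2. Both 1&2? no. Sum: 1
Gen 9: crossing 3x1. Both 1&2? no. Sum: 1
Gen 10: 2 over 1. Both 1&2? yes. Contrib: -1. Sum: 0
Gen 11: 1 under 2. Both 1&2? yes. Contrib: -1. Sum: -1
Gen 12: crossing 1x3. Both 1&2? no. Sum: -1
Gen 13: crossing 3x1. Both 1&2? no. Sum: -1

Answer: -1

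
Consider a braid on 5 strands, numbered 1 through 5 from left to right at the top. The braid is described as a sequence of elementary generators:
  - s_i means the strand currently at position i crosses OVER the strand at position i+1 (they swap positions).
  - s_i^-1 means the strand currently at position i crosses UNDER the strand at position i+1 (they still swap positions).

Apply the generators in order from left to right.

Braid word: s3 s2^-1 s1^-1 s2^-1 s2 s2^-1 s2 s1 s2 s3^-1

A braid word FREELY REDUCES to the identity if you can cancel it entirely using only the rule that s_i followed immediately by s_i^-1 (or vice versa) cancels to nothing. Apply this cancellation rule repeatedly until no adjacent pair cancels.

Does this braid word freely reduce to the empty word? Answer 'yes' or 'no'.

Gen 1 (s3): push. Stack: [s3]
Gen 2 (s2^-1): push. Stack: [s3 s2^-1]
Gen 3 (s1^-1): push. Stack: [s3 s2^-1 s1^-1]
Gen 4 (s2^-1): push. Stack: [s3 s2^-1 s1^-1 s2^-1]
Gen 5 (s2): cancels prior s2^-1. Stack: [s3 s2^-1 s1^-1]
Gen 6 (s2^-1): push. Stack: [s3 s2^-1 s1^-1 s2^-1]
Gen 7 (s2): cancels prior s2^-1. Stack: [s3 s2^-1 s1^-1]
Gen 8 (s1): cancels prior s1^-1. Stack: [s3 s2^-1]
Gen 9 (s2): cancels prior s2^-1. Stack: [s3]
Gen 10 (s3^-1): cancels prior s3. Stack: []
Reduced word: (empty)

Answer: yes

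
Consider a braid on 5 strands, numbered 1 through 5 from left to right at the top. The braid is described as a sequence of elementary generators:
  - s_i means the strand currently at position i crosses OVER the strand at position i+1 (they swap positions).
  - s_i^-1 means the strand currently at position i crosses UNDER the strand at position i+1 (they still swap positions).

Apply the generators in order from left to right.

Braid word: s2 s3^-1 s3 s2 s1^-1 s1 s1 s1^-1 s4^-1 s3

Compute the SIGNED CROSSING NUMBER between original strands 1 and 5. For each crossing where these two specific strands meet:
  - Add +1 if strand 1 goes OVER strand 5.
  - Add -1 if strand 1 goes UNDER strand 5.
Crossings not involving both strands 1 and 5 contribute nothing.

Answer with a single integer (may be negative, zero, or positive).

Answer: 0

Derivation:
Gen 1: crossing 2x3. Both 1&5? no. Sum: 0
Gen 2: crossing 2x4. Both 1&5? no. Sum: 0
Gen 3: crossing 4x2. Both 1&5? no. Sum: 0
Gen 4: crossing 3x2. Both 1&5? no. Sum: 0
Gen 5: crossing 1x2. Both 1&5? no. Sum: 0
Gen 6: crossing 2x1. Both 1&5? no. Sum: 0
Gen 7: crossing 1x2. Both 1&5? no. Sum: 0
Gen 8: crossing 2x1. Both 1&5? no. Sum: 0
Gen 9: crossing 4x5. Both 1&5? no. Sum: 0
Gen 10: crossing 3x5. Both 1&5? no. Sum: 0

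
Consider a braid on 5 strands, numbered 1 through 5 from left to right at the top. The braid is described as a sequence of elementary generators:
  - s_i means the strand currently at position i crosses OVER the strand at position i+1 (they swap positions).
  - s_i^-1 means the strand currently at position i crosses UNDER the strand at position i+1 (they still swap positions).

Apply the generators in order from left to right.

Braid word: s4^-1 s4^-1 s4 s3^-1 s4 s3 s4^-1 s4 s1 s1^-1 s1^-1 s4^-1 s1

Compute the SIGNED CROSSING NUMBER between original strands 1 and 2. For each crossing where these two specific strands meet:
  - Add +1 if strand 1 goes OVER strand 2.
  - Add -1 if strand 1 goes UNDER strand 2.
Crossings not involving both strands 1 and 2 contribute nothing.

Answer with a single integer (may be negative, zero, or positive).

Answer: 0

Derivation:
Gen 1: crossing 4x5. Both 1&2? no. Sum: 0
Gen 2: crossing 5x4. Both 1&2? no. Sum: 0
Gen 3: crossing 4x5. Both 1&2? no. Sum: 0
Gen 4: crossing 3x5. Both 1&2? no. Sum: 0
Gen 5: crossing 3x4. Both 1&2? no. Sum: 0
Gen 6: crossing 5x4. Both 1&2? no. Sum: 0
Gen 7: crossing 5x3. Both 1&2? no. Sum: 0
Gen 8: crossing 3x5. Both 1&2? no. Sum: 0
Gen 9: 1 over 2. Both 1&2? yes. Contrib: +1. Sum: 1
Gen 10: 2 under 1. Both 1&2? yes. Contrib: +1. Sum: 2
Gen 11: 1 under 2. Both 1&2? yes. Contrib: -1. Sum: 1
Gen 12: crossing 5x3. Both 1&2? no. Sum: 1
Gen 13: 2 over 1. Both 1&2? yes. Contrib: -1. Sum: 0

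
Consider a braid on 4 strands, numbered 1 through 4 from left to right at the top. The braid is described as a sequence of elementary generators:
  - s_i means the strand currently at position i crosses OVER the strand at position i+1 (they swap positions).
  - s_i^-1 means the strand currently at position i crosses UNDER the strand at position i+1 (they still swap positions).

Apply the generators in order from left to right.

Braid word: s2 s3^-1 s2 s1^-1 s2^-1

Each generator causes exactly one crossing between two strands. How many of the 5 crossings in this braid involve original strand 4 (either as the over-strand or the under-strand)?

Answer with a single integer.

Answer: 3

Derivation:
Gen 1: crossing 2x3. Involves strand 4? no. Count so far: 0
Gen 2: crossing 2x4. Involves strand 4? yes. Count so far: 1
Gen 3: crossing 3x4. Involves strand 4? yes. Count so far: 2
Gen 4: crossing 1x4. Involves strand 4? yes. Count so far: 3
Gen 5: crossing 1x3. Involves strand 4? no. Count so far: 3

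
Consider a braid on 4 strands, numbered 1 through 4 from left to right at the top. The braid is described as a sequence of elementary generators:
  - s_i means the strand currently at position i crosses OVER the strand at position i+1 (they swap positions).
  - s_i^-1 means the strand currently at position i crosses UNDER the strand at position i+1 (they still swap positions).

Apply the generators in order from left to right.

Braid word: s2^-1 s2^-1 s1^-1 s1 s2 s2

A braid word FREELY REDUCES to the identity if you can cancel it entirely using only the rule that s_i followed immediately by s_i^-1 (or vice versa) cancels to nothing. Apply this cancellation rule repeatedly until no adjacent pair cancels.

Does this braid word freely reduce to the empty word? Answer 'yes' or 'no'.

Gen 1 (s2^-1): push. Stack: [s2^-1]
Gen 2 (s2^-1): push. Stack: [s2^-1 s2^-1]
Gen 3 (s1^-1): push. Stack: [s2^-1 s2^-1 s1^-1]
Gen 4 (s1): cancels prior s1^-1. Stack: [s2^-1 s2^-1]
Gen 5 (s2): cancels prior s2^-1. Stack: [s2^-1]
Gen 6 (s2): cancels prior s2^-1. Stack: []
Reduced word: (empty)

Answer: yes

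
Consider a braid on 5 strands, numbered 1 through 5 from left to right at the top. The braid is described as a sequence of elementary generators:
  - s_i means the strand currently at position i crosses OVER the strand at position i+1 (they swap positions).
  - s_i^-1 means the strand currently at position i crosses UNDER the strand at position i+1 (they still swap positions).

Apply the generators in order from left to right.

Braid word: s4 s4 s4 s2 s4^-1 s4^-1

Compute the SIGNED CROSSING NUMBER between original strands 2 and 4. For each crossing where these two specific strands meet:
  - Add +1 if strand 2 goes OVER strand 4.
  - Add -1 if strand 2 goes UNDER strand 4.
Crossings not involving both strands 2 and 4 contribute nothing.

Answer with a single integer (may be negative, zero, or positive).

Answer: 0

Derivation:
Gen 1: crossing 4x5. Both 2&4? no. Sum: 0
Gen 2: crossing 5x4. Both 2&4? no. Sum: 0
Gen 3: crossing 4x5. Both 2&4? no. Sum: 0
Gen 4: crossing 2x3. Both 2&4? no. Sum: 0
Gen 5: crossing 5x4. Both 2&4? no. Sum: 0
Gen 6: crossing 4x5. Both 2&4? no. Sum: 0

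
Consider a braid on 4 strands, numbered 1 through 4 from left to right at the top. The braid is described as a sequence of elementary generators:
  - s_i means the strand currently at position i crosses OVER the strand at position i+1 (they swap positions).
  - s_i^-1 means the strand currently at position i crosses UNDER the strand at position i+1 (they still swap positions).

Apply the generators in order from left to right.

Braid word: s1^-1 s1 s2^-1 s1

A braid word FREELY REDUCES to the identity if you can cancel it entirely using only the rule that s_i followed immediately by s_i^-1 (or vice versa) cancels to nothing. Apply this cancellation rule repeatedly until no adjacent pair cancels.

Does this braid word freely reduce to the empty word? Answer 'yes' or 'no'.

Answer: no

Derivation:
Gen 1 (s1^-1): push. Stack: [s1^-1]
Gen 2 (s1): cancels prior s1^-1. Stack: []
Gen 3 (s2^-1): push. Stack: [s2^-1]
Gen 4 (s1): push. Stack: [s2^-1 s1]
Reduced word: s2^-1 s1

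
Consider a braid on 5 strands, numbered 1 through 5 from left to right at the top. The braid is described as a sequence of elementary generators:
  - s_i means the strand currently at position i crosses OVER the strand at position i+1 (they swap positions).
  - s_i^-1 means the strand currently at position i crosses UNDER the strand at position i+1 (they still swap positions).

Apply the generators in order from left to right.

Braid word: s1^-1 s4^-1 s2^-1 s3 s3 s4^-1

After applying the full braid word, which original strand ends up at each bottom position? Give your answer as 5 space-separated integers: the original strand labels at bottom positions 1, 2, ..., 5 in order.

Gen 1 (s1^-1): strand 1 crosses under strand 2. Perm now: [2 1 3 4 5]
Gen 2 (s4^-1): strand 4 crosses under strand 5. Perm now: [2 1 3 5 4]
Gen 3 (s2^-1): strand 1 crosses under strand 3. Perm now: [2 3 1 5 4]
Gen 4 (s3): strand 1 crosses over strand 5. Perm now: [2 3 5 1 4]
Gen 5 (s3): strand 5 crosses over strand 1. Perm now: [2 3 1 5 4]
Gen 6 (s4^-1): strand 5 crosses under strand 4. Perm now: [2 3 1 4 5]

Answer: 2 3 1 4 5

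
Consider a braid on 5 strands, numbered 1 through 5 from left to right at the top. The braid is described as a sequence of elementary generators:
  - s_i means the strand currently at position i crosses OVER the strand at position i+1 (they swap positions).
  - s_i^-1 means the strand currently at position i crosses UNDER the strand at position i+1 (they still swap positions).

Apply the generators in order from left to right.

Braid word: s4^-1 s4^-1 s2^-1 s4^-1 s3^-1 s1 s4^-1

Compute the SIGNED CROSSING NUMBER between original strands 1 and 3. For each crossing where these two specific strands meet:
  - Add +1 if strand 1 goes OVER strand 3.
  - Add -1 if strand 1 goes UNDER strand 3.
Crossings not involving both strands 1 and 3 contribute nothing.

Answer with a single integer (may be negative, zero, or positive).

Gen 1: crossing 4x5. Both 1&3? no. Sum: 0
Gen 2: crossing 5x4. Both 1&3? no. Sum: 0
Gen 3: crossing 2x3. Both 1&3? no. Sum: 0
Gen 4: crossing 4x5. Both 1&3? no. Sum: 0
Gen 5: crossing 2x5. Both 1&3? no. Sum: 0
Gen 6: 1 over 3. Both 1&3? yes. Contrib: +1. Sum: 1
Gen 7: crossing 2x4. Both 1&3? no. Sum: 1

Answer: 1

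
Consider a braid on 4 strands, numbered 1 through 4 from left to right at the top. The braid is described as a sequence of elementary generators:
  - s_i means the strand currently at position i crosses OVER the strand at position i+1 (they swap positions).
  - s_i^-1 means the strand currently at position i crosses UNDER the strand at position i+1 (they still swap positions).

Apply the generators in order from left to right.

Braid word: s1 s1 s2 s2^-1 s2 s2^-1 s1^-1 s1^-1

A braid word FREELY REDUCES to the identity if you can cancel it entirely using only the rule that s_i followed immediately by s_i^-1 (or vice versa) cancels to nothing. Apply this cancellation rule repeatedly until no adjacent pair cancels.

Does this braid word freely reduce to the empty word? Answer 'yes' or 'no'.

Answer: yes

Derivation:
Gen 1 (s1): push. Stack: [s1]
Gen 2 (s1): push. Stack: [s1 s1]
Gen 3 (s2): push. Stack: [s1 s1 s2]
Gen 4 (s2^-1): cancels prior s2. Stack: [s1 s1]
Gen 5 (s2): push. Stack: [s1 s1 s2]
Gen 6 (s2^-1): cancels prior s2. Stack: [s1 s1]
Gen 7 (s1^-1): cancels prior s1. Stack: [s1]
Gen 8 (s1^-1): cancels prior s1. Stack: []
Reduced word: (empty)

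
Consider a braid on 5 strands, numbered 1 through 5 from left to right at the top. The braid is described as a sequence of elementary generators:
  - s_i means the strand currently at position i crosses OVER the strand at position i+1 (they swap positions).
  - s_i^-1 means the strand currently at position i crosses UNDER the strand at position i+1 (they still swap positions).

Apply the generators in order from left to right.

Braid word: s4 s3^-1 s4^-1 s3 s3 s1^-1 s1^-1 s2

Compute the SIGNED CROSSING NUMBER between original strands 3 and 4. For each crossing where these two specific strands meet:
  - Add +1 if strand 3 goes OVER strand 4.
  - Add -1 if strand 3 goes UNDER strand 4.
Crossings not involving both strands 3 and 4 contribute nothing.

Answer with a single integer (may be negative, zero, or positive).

Gen 1: crossing 4x5. Both 3&4? no. Sum: 0
Gen 2: crossing 3x5. Both 3&4? no. Sum: 0
Gen 3: 3 under 4. Both 3&4? yes. Contrib: -1. Sum: -1
Gen 4: crossing 5x4. Both 3&4? no. Sum: -1
Gen 5: crossing 4x5. Both 3&4? no. Sum: -1
Gen 6: crossing 1x2. Both 3&4? no. Sum: -1
Gen 7: crossing 2x1. Both 3&4? no. Sum: -1
Gen 8: crossing 2x5. Both 3&4? no. Sum: -1

Answer: -1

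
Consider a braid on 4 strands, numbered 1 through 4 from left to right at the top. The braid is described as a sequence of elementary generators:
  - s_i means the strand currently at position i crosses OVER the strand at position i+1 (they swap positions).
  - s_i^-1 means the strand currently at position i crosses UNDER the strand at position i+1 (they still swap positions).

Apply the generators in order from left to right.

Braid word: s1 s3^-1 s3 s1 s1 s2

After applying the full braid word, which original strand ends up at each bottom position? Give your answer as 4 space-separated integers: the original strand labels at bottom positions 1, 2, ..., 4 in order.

Answer: 2 3 1 4

Derivation:
Gen 1 (s1): strand 1 crosses over strand 2. Perm now: [2 1 3 4]
Gen 2 (s3^-1): strand 3 crosses under strand 4. Perm now: [2 1 4 3]
Gen 3 (s3): strand 4 crosses over strand 3. Perm now: [2 1 3 4]
Gen 4 (s1): strand 2 crosses over strand 1. Perm now: [1 2 3 4]
Gen 5 (s1): strand 1 crosses over strand 2. Perm now: [2 1 3 4]
Gen 6 (s2): strand 1 crosses over strand 3. Perm now: [2 3 1 4]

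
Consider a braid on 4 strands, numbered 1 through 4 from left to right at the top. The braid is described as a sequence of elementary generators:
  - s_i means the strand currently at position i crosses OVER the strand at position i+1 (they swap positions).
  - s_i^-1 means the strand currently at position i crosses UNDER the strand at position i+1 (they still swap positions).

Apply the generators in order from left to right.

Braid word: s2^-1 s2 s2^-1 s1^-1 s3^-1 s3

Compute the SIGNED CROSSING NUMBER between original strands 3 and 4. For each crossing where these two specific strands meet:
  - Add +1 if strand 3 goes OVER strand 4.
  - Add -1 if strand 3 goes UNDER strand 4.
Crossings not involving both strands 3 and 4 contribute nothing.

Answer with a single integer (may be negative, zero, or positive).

Answer: 0

Derivation:
Gen 1: crossing 2x3. Both 3&4? no. Sum: 0
Gen 2: crossing 3x2. Both 3&4? no. Sum: 0
Gen 3: crossing 2x3. Both 3&4? no. Sum: 0
Gen 4: crossing 1x3. Both 3&4? no. Sum: 0
Gen 5: crossing 2x4. Both 3&4? no. Sum: 0
Gen 6: crossing 4x2. Both 3&4? no. Sum: 0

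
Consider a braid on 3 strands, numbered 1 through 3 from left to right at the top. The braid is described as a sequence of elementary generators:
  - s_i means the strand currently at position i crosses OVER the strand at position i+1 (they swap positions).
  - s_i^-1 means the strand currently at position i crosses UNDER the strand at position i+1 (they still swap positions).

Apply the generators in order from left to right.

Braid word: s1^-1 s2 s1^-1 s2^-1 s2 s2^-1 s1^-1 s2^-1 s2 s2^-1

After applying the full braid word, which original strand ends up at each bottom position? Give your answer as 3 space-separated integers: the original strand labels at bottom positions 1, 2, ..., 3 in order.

Gen 1 (s1^-1): strand 1 crosses under strand 2. Perm now: [2 1 3]
Gen 2 (s2): strand 1 crosses over strand 3. Perm now: [2 3 1]
Gen 3 (s1^-1): strand 2 crosses under strand 3. Perm now: [3 2 1]
Gen 4 (s2^-1): strand 2 crosses under strand 1. Perm now: [3 1 2]
Gen 5 (s2): strand 1 crosses over strand 2. Perm now: [3 2 1]
Gen 6 (s2^-1): strand 2 crosses under strand 1. Perm now: [3 1 2]
Gen 7 (s1^-1): strand 3 crosses under strand 1. Perm now: [1 3 2]
Gen 8 (s2^-1): strand 3 crosses under strand 2. Perm now: [1 2 3]
Gen 9 (s2): strand 2 crosses over strand 3. Perm now: [1 3 2]
Gen 10 (s2^-1): strand 3 crosses under strand 2. Perm now: [1 2 3]

Answer: 1 2 3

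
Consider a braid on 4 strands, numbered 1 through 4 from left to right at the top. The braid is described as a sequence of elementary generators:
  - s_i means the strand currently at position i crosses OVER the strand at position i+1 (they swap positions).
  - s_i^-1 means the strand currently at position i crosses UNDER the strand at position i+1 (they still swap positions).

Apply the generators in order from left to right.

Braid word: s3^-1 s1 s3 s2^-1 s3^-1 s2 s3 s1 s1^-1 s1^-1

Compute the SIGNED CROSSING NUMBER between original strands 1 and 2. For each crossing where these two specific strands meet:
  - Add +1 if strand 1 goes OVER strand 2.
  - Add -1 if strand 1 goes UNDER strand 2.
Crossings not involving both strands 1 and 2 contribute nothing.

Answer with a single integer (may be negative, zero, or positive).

Gen 1: crossing 3x4. Both 1&2? no. Sum: 0
Gen 2: 1 over 2. Both 1&2? yes. Contrib: +1. Sum: 1
Gen 3: crossing 4x3. Both 1&2? no. Sum: 1
Gen 4: crossing 1x3. Both 1&2? no. Sum: 1
Gen 5: crossing 1x4. Both 1&2? no. Sum: 1
Gen 6: crossing 3x4. Both 1&2? no. Sum: 1
Gen 7: crossing 3x1. Both 1&2? no. Sum: 1
Gen 8: crossing 2x4. Both 1&2? no. Sum: 1
Gen 9: crossing 4x2. Both 1&2? no. Sum: 1
Gen 10: crossing 2x4. Both 1&2? no. Sum: 1

Answer: 1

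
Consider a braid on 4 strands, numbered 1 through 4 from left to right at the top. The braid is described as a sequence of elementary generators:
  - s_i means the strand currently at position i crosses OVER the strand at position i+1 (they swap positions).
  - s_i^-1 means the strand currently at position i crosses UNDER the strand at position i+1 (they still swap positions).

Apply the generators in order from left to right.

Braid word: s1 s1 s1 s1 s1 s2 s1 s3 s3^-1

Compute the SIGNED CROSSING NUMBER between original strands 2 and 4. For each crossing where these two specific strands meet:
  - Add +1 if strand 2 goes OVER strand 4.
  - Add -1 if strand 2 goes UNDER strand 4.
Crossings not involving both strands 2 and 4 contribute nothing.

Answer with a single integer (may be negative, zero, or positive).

Answer: 0

Derivation:
Gen 1: crossing 1x2. Both 2&4? no. Sum: 0
Gen 2: crossing 2x1. Both 2&4? no. Sum: 0
Gen 3: crossing 1x2. Both 2&4? no. Sum: 0
Gen 4: crossing 2x1. Both 2&4? no. Sum: 0
Gen 5: crossing 1x2. Both 2&4? no. Sum: 0
Gen 6: crossing 1x3. Both 2&4? no. Sum: 0
Gen 7: crossing 2x3. Both 2&4? no. Sum: 0
Gen 8: crossing 1x4. Both 2&4? no. Sum: 0
Gen 9: crossing 4x1. Both 2&4? no. Sum: 0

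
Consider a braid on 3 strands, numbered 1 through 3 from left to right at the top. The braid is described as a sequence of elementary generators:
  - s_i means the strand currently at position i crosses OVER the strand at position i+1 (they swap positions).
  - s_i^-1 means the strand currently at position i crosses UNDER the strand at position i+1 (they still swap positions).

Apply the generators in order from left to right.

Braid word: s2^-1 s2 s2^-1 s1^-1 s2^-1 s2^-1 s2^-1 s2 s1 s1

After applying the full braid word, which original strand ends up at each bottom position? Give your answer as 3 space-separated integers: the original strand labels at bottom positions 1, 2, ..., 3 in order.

Answer: 3 1 2

Derivation:
Gen 1 (s2^-1): strand 2 crosses under strand 3. Perm now: [1 3 2]
Gen 2 (s2): strand 3 crosses over strand 2. Perm now: [1 2 3]
Gen 3 (s2^-1): strand 2 crosses under strand 3. Perm now: [1 3 2]
Gen 4 (s1^-1): strand 1 crosses under strand 3. Perm now: [3 1 2]
Gen 5 (s2^-1): strand 1 crosses under strand 2. Perm now: [3 2 1]
Gen 6 (s2^-1): strand 2 crosses under strand 1. Perm now: [3 1 2]
Gen 7 (s2^-1): strand 1 crosses under strand 2. Perm now: [3 2 1]
Gen 8 (s2): strand 2 crosses over strand 1. Perm now: [3 1 2]
Gen 9 (s1): strand 3 crosses over strand 1. Perm now: [1 3 2]
Gen 10 (s1): strand 1 crosses over strand 3. Perm now: [3 1 2]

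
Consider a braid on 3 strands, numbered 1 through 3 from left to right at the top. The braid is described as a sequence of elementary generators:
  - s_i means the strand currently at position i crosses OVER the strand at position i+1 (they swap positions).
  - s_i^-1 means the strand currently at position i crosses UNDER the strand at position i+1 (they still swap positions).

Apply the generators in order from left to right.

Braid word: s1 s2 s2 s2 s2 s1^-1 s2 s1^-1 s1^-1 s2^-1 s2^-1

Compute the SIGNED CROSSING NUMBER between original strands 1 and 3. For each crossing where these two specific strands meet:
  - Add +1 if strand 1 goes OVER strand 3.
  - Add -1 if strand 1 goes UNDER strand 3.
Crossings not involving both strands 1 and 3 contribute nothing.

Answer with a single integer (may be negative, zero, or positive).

Gen 1: crossing 1x2. Both 1&3? no. Sum: 0
Gen 2: 1 over 3. Both 1&3? yes. Contrib: +1. Sum: 1
Gen 3: 3 over 1. Both 1&3? yes. Contrib: -1. Sum: 0
Gen 4: 1 over 3. Both 1&3? yes. Contrib: +1. Sum: 1
Gen 5: 3 over 1. Both 1&3? yes. Contrib: -1. Sum: 0
Gen 6: crossing 2x1. Both 1&3? no. Sum: 0
Gen 7: crossing 2x3. Both 1&3? no. Sum: 0
Gen 8: 1 under 3. Both 1&3? yes. Contrib: -1. Sum: -1
Gen 9: 3 under 1. Both 1&3? yes. Contrib: +1. Sum: 0
Gen 10: crossing 3x2. Both 1&3? no. Sum: 0
Gen 11: crossing 2x3. Both 1&3? no. Sum: 0

Answer: 0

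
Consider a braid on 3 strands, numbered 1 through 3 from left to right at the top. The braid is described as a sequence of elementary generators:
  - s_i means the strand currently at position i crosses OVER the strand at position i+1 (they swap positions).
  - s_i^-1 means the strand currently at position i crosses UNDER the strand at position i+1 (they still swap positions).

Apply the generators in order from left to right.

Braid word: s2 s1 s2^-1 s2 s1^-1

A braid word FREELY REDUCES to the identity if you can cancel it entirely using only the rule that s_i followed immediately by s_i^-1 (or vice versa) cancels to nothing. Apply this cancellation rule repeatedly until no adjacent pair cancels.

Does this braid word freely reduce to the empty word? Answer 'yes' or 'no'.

Answer: no

Derivation:
Gen 1 (s2): push. Stack: [s2]
Gen 2 (s1): push. Stack: [s2 s1]
Gen 3 (s2^-1): push. Stack: [s2 s1 s2^-1]
Gen 4 (s2): cancels prior s2^-1. Stack: [s2 s1]
Gen 5 (s1^-1): cancels prior s1. Stack: [s2]
Reduced word: s2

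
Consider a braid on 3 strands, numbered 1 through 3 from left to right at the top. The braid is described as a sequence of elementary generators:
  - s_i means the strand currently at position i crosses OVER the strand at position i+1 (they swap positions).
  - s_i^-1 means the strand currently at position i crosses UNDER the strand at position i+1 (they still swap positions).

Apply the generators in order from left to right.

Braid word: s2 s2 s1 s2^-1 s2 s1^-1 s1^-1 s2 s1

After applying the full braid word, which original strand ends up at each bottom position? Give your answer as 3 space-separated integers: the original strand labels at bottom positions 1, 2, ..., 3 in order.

Answer: 3 2 1

Derivation:
Gen 1 (s2): strand 2 crosses over strand 3. Perm now: [1 3 2]
Gen 2 (s2): strand 3 crosses over strand 2. Perm now: [1 2 3]
Gen 3 (s1): strand 1 crosses over strand 2. Perm now: [2 1 3]
Gen 4 (s2^-1): strand 1 crosses under strand 3. Perm now: [2 3 1]
Gen 5 (s2): strand 3 crosses over strand 1. Perm now: [2 1 3]
Gen 6 (s1^-1): strand 2 crosses under strand 1. Perm now: [1 2 3]
Gen 7 (s1^-1): strand 1 crosses under strand 2. Perm now: [2 1 3]
Gen 8 (s2): strand 1 crosses over strand 3. Perm now: [2 3 1]
Gen 9 (s1): strand 2 crosses over strand 3. Perm now: [3 2 1]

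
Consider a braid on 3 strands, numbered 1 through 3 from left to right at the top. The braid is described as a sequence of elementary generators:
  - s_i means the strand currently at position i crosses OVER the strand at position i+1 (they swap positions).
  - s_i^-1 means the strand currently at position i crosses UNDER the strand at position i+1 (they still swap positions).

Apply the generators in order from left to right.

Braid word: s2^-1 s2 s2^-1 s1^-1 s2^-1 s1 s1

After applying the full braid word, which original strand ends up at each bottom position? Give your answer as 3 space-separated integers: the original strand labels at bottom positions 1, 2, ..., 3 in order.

Answer: 3 2 1

Derivation:
Gen 1 (s2^-1): strand 2 crosses under strand 3. Perm now: [1 3 2]
Gen 2 (s2): strand 3 crosses over strand 2. Perm now: [1 2 3]
Gen 3 (s2^-1): strand 2 crosses under strand 3. Perm now: [1 3 2]
Gen 4 (s1^-1): strand 1 crosses under strand 3. Perm now: [3 1 2]
Gen 5 (s2^-1): strand 1 crosses under strand 2. Perm now: [3 2 1]
Gen 6 (s1): strand 3 crosses over strand 2. Perm now: [2 3 1]
Gen 7 (s1): strand 2 crosses over strand 3. Perm now: [3 2 1]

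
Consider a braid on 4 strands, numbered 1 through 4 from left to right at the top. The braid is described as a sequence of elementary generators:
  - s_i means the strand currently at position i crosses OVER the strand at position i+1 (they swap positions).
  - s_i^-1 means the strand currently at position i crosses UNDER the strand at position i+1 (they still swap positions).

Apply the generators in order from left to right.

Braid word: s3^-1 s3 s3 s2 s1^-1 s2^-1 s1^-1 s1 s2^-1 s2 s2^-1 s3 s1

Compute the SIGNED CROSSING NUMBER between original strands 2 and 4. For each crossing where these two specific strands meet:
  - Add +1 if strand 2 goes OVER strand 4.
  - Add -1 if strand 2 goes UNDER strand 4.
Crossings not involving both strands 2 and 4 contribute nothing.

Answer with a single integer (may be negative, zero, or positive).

Gen 1: crossing 3x4. Both 2&4? no. Sum: 0
Gen 2: crossing 4x3. Both 2&4? no. Sum: 0
Gen 3: crossing 3x4. Both 2&4? no. Sum: 0
Gen 4: 2 over 4. Both 2&4? yes. Contrib: +1. Sum: 1
Gen 5: crossing 1x4. Both 2&4? no. Sum: 1
Gen 6: crossing 1x2. Both 2&4? no. Sum: 1
Gen 7: 4 under 2. Both 2&4? yes. Contrib: +1. Sum: 2
Gen 8: 2 over 4. Both 2&4? yes. Contrib: +1. Sum: 3
Gen 9: crossing 2x1. Both 2&4? no. Sum: 3
Gen 10: crossing 1x2. Both 2&4? no. Sum: 3
Gen 11: crossing 2x1. Both 2&4? no. Sum: 3
Gen 12: crossing 2x3. Both 2&4? no. Sum: 3
Gen 13: crossing 4x1. Both 2&4? no. Sum: 3

Answer: 3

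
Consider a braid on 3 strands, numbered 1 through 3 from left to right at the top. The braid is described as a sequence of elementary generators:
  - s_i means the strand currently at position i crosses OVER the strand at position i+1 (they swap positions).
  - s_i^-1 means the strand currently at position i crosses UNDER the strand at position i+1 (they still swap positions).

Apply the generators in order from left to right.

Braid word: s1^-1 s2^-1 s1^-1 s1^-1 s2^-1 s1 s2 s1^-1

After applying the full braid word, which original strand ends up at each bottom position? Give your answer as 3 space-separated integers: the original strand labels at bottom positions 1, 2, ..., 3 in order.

Gen 1 (s1^-1): strand 1 crosses under strand 2. Perm now: [2 1 3]
Gen 2 (s2^-1): strand 1 crosses under strand 3. Perm now: [2 3 1]
Gen 3 (s1^-1): strand 2 crosses under strand 3. Perm now: [3 2 1]
Gen 4 (s1^-1): strand 3 crosses under strand 2. Perm now: [2 3 1]
Gen 5 (s2^-1): strand 3 crosses under strand 1. Perm now: [2 1 3]
Gen 6 (s1): strand 2 crosses over strand 1. Perm now: [1 2 3]
Gen 7 (s2): strand 2 crosses over strand 3. Perm now: [1 3 2]
Gen 8 (s1^-1): strand 1 crosses under strand 3. Perm now: [3 1 2]

Answer: 3 1 2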